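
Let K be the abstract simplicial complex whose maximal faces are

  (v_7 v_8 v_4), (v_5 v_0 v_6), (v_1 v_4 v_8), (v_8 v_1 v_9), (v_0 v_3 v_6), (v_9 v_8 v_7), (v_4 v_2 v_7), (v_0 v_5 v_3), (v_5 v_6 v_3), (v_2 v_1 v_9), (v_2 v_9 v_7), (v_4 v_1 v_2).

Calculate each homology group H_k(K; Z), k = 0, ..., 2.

H_0 = Z^2,  H_1 = 0,  H_2 = Z^2.

Take the total order v_0 < v_1 < v_2 < v_3 < v_4 < v_5 < v_6 < v_7 < v_8 < v_9 on the vertex set. Then K (dimension 2) consists of the simplices:

  0-simplices (10): [v_0], [v_1], [v_2], [v_3], [v_4], [v_5], [v_6], [v_7], [v_8], [v_9]
  1-simplices (18): (18 of them)
  2-simplices (12): (12 of them)

so the chain groups are C_0 ≅ Z^10, C_1 ≅ Z^18, C_2 ≅ Z^12.

∂_1: C_1 → C_0 maps an edge to its endpoints' difference, ∂[p,q] = q − p.
The 10×18 boundary matrix has rank 8 and Smith normal form diag(1,1,1,1,1,1,1,1).

The boundary map ∂_2: C_2 → C_1 sends each 2-simplex [p,q,r] to [q,r] − [p,r] + [p,q]. For instance
  ∂[v_2,v_4,v_7] = [v_4,v_7] − [v_2,v_7] + [v_2,v_4],
  ∂[v_0,v_5,v_6] = [v_5,v_6] − [v_0,v_6] + [v_0,v_5].
The resulting 18×12 matrix has rank 10, and its Smith normal form has invariant factors (1,1,1,1,1,1,1,1,1,1).

From H_k ≅ ker(∂_k) / im(∂_{k+1}) we obtain:

  H_0: rank C_0 − rank ∂_1 = 10 − 8 = 2, and the invariant factors of ∂_1 are all 1, so H_0 = Z^2.
  H_1: rank ker ∂_1 − rank ∂_2 = (18 − 8) − 10 = 0, and the invariant factors of ∂_2 are all 1, so H_1 = 0.
  H_2: rank ker ∂_2 − rank ∂_3 = (12 − 10) − 0 = 2, and there is no ∂_3, so H_2 = Z^2.

(K is a triangulation of the disjoint union of the 2-sphere S^2 and the 2-sphere S^2.)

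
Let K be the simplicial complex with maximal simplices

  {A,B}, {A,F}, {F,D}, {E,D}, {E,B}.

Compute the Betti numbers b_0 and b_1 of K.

b_0 = 1, b_1 = 1.

Order the vertices as A < B < D < E < F. Listing each simplex with vertices in this order, K has dimension 1 with simplices:

  0-simplices (5): A, B, D, E, F
  1-simplices (5): AB, AF, BE, DE, DF

so the chain groups are C_0 ≅ Z^5, C_1 ≅ Z^5.

Boundary ∂_1: C_1 → C_0 sends each edge [p,q] (with p < q) to q − p.
The 5×5 boundary matrix has rank 4 and Smith normal form diag(1,1,1,1).

From H_k ≅ ker(∂_k) / im(∂_{k+1}) we obtain:

  H_0: rank C_0 − rank ∂_1 = 5 − 4 = 1, and the invariant factors of ∂_1 are all 1, so H_0 = Z.
  H_1: rank ker ∂_1 − rank ∂_2 = (5 − 4) − 0 = 1, and there is no ∂_2, so H_1 = Z.

As a check, the Euler characteristic is 5 − 5 = 0, which agrees with 1 − 1 = 0.

Hence the Betti numbers are b_0 = 1, b_1 = 1.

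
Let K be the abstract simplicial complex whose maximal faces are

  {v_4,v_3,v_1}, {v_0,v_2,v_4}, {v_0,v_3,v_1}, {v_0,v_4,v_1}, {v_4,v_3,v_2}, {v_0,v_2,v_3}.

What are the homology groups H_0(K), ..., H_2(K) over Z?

H_0 ≅ Z,  H_1 = 0,  H_2 ≅ Z.

K has 5 vertices, 9 edges, 6 triangles.
rank ∂_0 = 0, rank ∂_1 = 4 ⇒ b_0 = 5 − 0 − 4 = 1; all invariant factors of ∂_1 are 1 so no torsion. So H_0 ≅ Z.
rank ∂_1 = 4, rank ∂_2 = 5 ⇒ b_1 = 9 − 4 − 5 = 0; all invariant factors of ∂_2 are 1 so no torsion. So H_1 ≅ 0.
rank ∂_2 = 5, rank ∂_3 = 0 ⇒ b_2 = 6 − 5 − 0 = 1. So H_2 ≅ Z.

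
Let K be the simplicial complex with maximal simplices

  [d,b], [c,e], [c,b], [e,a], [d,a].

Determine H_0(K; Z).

H_0 = Z.

We work with the vertex ordering a < b < c < d < e. The simplices of K, each written with vertices in increasing order, are:

  0-simplices (5): a, b, c, d, e
  1-simplices (5): ad, ae, bc, bd, ce

giving chain groups C_0 ≅ Z^5, C_1 ≅ Z^5.

The boundary map ∂_1: C_1 → C_0 is given by ∂[p,q] = [q] − [p]. For instance
  ∂ad = d − a.
The 5×5 boundary matrix has rank 4 and Smith normal form diag(1,1,1,1).

Reading off H_k = ker ∂_k / im ∂_{k+1}:

  H_0: rank C_0 − rank ∂_1 = 5 − 4 = 1, and the invariant factors of ∂_1 are all 1, so H_0 = Z.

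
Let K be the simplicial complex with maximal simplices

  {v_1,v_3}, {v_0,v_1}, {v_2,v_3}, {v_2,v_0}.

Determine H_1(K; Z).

Order the vertices as v_0 < v_1 < v_2 < v_3. Listing each simplex with vertices in this order, K has dimension 1 with simplices:

  0-simplices (4): [v_0], [v_1], [v_2], [v_3]
  1-simplices (4): [v_0,v_1], [v_0,v_2], [v_1,v_3], [v_2,v_3]

so the chain groups are C_0 ≅ Z^4, C_1 ≅ Z^4.

∂_1: C_1 → C_0 is given by ∂[p,q] = [q] − [p]. For instance
  ∂[v_2,v_3] = [v_3] − [v_2].
This gives a 4×4 integer matrix of rank 3; reducing to Smith normal form yields diagonal entries (1,1,1).

From H_k ≅ ker(∂_k) / im(∂_{k+1}) we obtain:

  H_1: rank ker ∂_1 − rank ∂_2 = (4 − 3) − 0 = 1, and there is no ∂_2, so H_1 = Z.

(K is a triangulation of the circle S^1.)

H_1 ≅ Z.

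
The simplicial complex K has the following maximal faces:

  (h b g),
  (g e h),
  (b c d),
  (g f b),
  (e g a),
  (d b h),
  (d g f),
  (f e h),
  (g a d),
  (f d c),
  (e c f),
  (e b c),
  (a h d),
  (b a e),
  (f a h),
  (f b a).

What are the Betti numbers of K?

Order the vertices as a < b < c < d < e < f < g < h. Listing each simplex with vertices in this order, K has dimension 2 with simplices:

  0-simplices (8): a, b, c, d, e, f, g, h
  1-simplices (24): ab, ad, ae, af, ag, ah, bc, bd, be, bf, bg, bh, cd, ce, cf, df, dg, dh, ef, eg, eh, fg, fh, gh
  2-simplices (16): abe, abf, adg, adh, aeg, afh, bcd, bce, bdh, bfg, bgh, cdf, cef, dfg, efh, egh

so the chain groups are C_0 ≅ Z^8, C_1 ≅ Z^24, C_2 ≅ Z^16.

Boundary ∂_1: C_1 → C_0 sends each edge [p,q] (with p < q) to q − p. For instance
  ∂fh = h − f.
The resulting 8×24 matrix has rank 7, and its Smith normal form has invariant factors (1,1,1,1,1,1,1).

Boundary ∂_2: C_2 → C_1 acts by ∂[p,q,r] = [q,r] − [p,r] + [p,q]. For instance
  ∂bce = ce − be + bc,
  ∂bcd = cd − bd + bc.
The 24×16 boundary matrix has rank 15 and Smith normal form diag(1,1,1,1,1,1,1,1,1,1,1,1,1,1,1).

Reading off H_k = ker ∂_k / im ∂_{k+1}:

  H_0: rank C_0 − rank ∂_1 = 8 − 7 = 1, and the invariant factors of ∂_1 are all 1, so H_0 = Z.
  H_1: rank ker ∂_1 − rank ∂_2 = (24 − 7) − 15 = 2, and the invariant factors of ∂_2 are all 1, so H_1 = Z^2.
  H_2: rank ker ∂_2 − rank ∂_3 = (16 − 15) − 0 = 1, and there is no ∂_3, so H_2 = Z.

Hence the Betti numbers are b_0 = 1, b_1 = 2, b_2 = 1.

b_0 = 1, b_1 = 2, b_2 = 1.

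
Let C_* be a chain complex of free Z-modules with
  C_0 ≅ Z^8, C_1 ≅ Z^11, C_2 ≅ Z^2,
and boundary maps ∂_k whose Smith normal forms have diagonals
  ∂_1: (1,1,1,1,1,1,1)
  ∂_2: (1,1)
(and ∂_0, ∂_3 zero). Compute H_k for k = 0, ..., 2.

H_0 ≅ Z,  H_1 ≅ Z^2,  H_2 = 0.

H_0: b_0 = 8 − 0 − 7 = 1; torsion from ∂_1 factors > 1: none. So H_0 ≅ Z.
H_1: b_1 = 11 − 7 − 2 = 2; torsion from ∂_2 factors > 1: none. So H_1 ≅ Z^2.
H_2: b_2 = 2 − 2 − 0 = 0; torsion from ∂_3 factors > 1: none. So H_2 ≅ 0.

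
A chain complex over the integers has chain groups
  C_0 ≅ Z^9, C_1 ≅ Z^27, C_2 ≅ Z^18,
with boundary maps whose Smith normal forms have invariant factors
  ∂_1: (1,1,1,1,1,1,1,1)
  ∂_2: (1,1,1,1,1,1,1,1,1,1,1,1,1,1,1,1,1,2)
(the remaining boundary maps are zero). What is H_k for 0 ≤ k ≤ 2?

H_0: b_0 = 9 − 0 − 8 = 1; torsion from ∂_1 factors > 1: none. So H_0 ≅ Z.
H_1: b_1 = 27 − 8 − 18 = 1; torsion from ∂_2 factors > 1: [2]. So H_1 ≅ Z ⊕ Z/2.
H_2: b_2 = 18 − 18 − 0 = 0; torsion from ∂_3 factors > 1: none. So H_2 ≅ 0.

H_0 ≅ Z,  H_1 ≅ Z ⊕ Z/2,  H_2 = 0.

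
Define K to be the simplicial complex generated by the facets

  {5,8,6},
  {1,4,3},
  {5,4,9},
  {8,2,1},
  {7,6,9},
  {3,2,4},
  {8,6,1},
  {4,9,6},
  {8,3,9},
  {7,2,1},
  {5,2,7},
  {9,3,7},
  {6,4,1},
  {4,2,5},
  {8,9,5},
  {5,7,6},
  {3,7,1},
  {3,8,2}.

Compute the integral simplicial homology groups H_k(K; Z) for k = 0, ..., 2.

H_0 = Z,  H_1 = Z ⊕ Z/2Z,  H_2 = 0.

We work with the vertex ordering 1 < 2 < 3 < 4 < 5 < 6 < 7 < 8 < 9. The simplices of K, each written with vertices in increasing order, are:

  0-simplices (9): [1], [2], [3], [4], [5], [6], [7], [8], [9]
  1-simplices (27): (27 of them)
  2-simplices (18): [1,2,7], [1,2,8], [1,3,4], [1,3,7], [1,4,6], [1,6,8], [2,3,4], [2,3,8], [2,4,5], [2,5,7], [3,7,9], [3,8,9], [4,5,9], [4,6,9], [5,6,7], [5,6,8], [5,8,9], [6,7,9]

giving chain groups C_0 ≅ Z^9, C_1 ≅ Z^27, C_2 ≅ Z^18.

Boundary ∂_1: C_1 → C_0 is given by ∂[p,q] = [q] − [p]. For instance
  ∂[2,8] = [8] − [2].
The 9×27 boundary matrix has rank 8 and Smith normal form diag(1,1,1,1,1,1,1,1).

Boundary ∂_2: C_2 → C_1 sends each 2-simplex [p,q,r] to [q,r] − [p,r] + [p,q]. For instance
  ∂[5,8,9] = [8,9] − [5,9] + [5,8],
  ∂[1,4,6] = [4,6] − [1,6] + [1,4].
This gives a 27×18 integer matrix of rank 18; reducing to Smith normal form yields diagonal entries (1,1,1,1,1,1,1,1,1,1,1,1,1,1,1,1,1,2).

From H_k ≅ ker(∂_k) / im(∂_{k+1}) we obtain:

  H_0: rank C_0 − rank ∂_1 = 9 − 8 = 1, and the invariant factors of ∂_1 are all 1, so H_0 = Z.
  H_1: rank ker ∂_1 − rank ∂_2 = (27 − 8) − 18 = 1, and ∂_2 has invariant factor 2 > 1, so H_1 = Z ⊕ Z/2Z.
  H_2: rank ker ∂_2 − rank ∂_3 = (18 − 18) − 0 = 0, and there is no ∂_3, so H_2 = 0.

As a check, the Euler characteristic is 9 − 27 + 18 = 0, which agrees with 1 − 1 + 0 = 0.
(K is a triangulation of the Klein bottle.)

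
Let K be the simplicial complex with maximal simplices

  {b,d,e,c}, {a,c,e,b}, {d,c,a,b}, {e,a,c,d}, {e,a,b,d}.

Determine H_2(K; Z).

We work with the vertex ordering a < b < c < d < e. The simplices of K, each written with vertices in increasing order, are:

  0-simplices (5): a, b, c, d, e
  1-simplices (10): ab, ac, ad, ae, bc, bd, be, cd, ce, de
  2-simplices (10): abc, abd, abe, acd, ace, ade, bcd, bce, bde, cde
  3-simplices (5): abcd, abce, abde, acde, bcde

Hence C_0 ≅ Z^5, C_1 ≅ Z^10, C_2 ≅ Z^10, C_3 ≅ Z^5.

Boundary ∂_1: C_1 → C_0 maps an edge to its endpoints' difference, ∂[p,q] = q − p. For instance
  ∂ac = c − a.
The resulting 5×10 matrix has rank 4, and its Smith normal form has invariant factors (1,1,1,1).

∂_2: C_2 → C_1 maps a triangle to the signed sum of its edges. For instance
  ∂abc = bc − ac + ab,
  ∂acd = cd − ad + ac.
The resulting 10×10 matrix has rank 6, and its Smith normal form has invariant factors (1,1,1,1,1,1).

Boundary ∂_3: C_3 → C_2 sends each 3-simplex σ to the alternating sum Σ_i (−1)^i (σ with its i-th vertex removed). For instance
  ∂abcd = bcd − acd + abd − abc,
  ∂abce = bce − ace + abe − abc.
As a 10×5 matrix over Z this has rank 4, with invariant factors (1,1,1,1).

Computing H_k = (kernel of ∂_k) / (image of ∂_{k+1}):

  H_2: rank ker ∂_2 − rank ∂_3 = (10 − 6) − 4 = 0, and the invariant factors of ∂_3 are all 1, so H_2 = 0.

H_2 ≅ 0.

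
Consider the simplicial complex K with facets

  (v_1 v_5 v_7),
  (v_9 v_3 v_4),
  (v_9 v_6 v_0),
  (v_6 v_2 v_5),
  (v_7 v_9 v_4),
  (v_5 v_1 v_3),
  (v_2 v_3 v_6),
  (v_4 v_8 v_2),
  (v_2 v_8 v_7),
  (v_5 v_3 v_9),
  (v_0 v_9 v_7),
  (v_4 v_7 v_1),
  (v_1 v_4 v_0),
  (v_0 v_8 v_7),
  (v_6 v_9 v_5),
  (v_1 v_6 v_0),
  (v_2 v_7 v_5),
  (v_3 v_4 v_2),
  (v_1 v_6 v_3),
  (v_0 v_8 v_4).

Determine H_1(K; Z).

H_1 = Z ⊕ Z/2.

Fix the vertex order v_0 < v_1 < v_2 < v_3 < v_4 < v_5 < v_6 < v_7 < v_8 < v_9 and write every simplex with vertices in increasing order. Then dim K = 2 and the simplices of K are:

  0-simplices (10): [v_0], [v_1], [v_2], [v_3], [v_4], [v_5], [v_6], [v_7], [v_8], [v_9]
  1-simplices (30): (30 of them)
  2-simplices (20): (20 of them)

Hence C_0 ≅ Z^10, C_1 ≅ Z^30, C_2 ≅ Z^20.

The boundary map ∂_1: C_1 → C_0 maps an edge to its endpoints' difference, ∂[p,q] = q − p.
The 10×30 boundary matrix has rank 9 and Smith normal form diag(1,1,1,1,1,1,1,1,1).

∂_2: C_2 → C_1 maps a triangle to the signed sum of its edges. For instance
  ∂[v_0,v_4,v_8] = [v_4,v_8] − [v_0,v_8] + [v_0,v_4],
  ∂[v_0,v_1,v_6] = [v_1,v_6] − [v_0,v_6] + [v_0,v_1].
As a 30×20 matrix over Z this has rank 20, with invariant factors (1,1,1,1,1,1,1,1,1,1,1,1,1,1,1,1,1,1,1,2).

Now H_k = ker ∂_k / im ∂_{k+1}, so:

  H_1: rank ker ∂_1 − rank ∂_2 = (30 − 9) − 20 = 1, and ∂_2 has invariant factor 2 > 1, so H_1 = Z ⊕ Z/2.

(K is a triangulation of the Klein bottle.)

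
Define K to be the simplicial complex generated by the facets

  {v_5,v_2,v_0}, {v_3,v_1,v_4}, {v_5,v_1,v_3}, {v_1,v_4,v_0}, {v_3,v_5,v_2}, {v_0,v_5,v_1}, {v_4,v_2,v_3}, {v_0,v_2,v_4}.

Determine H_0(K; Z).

Order the vertices as v_0 < v_1 < v_2 < v_3 < v_4 < v_5. Listing each simplex with vertices in this order, K has dimension 2 with simplices:

  0-simplices (6): [v_0], [v_1], [v_2], [v_3], [v_4], [v_5]
  1-simplices (12): [v_0,v_1], [v_0,v_2], [v_0,v_4], [v_0,v_5], [v_1,v_3], [v_1,v_4], [v_1,v_5], [v_2,v_3], [v_2,v_4], [v_2,v_5], [v_3,v_4], [v_3,v_5]
  2-simplices (8): [v_0,v_1,v_4], [v_0,v_1,v_5], [v_0,v_2,v_4], [v_0,v_2,v_5], [v_1,v_3,v_4], [v_1,v_3,v_5], [v_2,v_3,v_4], [v_2,v_3,v_5]

so the chain groups are C_0 ≅ Z^6, C_1 ≅ Z^12, C_2 ≅ Z^8.

Boundary ∂_1: C_1 → C_0 sends each edge [p,q] (with p < q) to q − p. For instance
  ∂[v_2,v_5] = [v_5] − [v_2].
The 6×12 boundary matrix has rank 5 and Smith normal form diag(1,1,1,1,1).

The boundary map ∂_2: C_2 → C_1 maps a triangle to the signed sum of its edges. For instance
  ∂[v_0,v_2,v_4] = [v_2,v_4] − [v_0,v_4] + [v_0,v_2],
  ∂[v_1,v_3,v_5] = [v_3,v_5] − [v_1,v_5] + [v_1,v_3].
The resulting 12×8 matrix has rank 7, and its Smith normal form has invariant factors (1,1,1,1,1,1,1).

Reading off H_k = ker ∂_k / im ∂_{k+1}:

  H_0: rank C_0 − rank ∂_1 = 6 − 5 = 1, and the invariant factors of ∂_1 are all 1, so H_0 = Z.

H_0 ≅ Z.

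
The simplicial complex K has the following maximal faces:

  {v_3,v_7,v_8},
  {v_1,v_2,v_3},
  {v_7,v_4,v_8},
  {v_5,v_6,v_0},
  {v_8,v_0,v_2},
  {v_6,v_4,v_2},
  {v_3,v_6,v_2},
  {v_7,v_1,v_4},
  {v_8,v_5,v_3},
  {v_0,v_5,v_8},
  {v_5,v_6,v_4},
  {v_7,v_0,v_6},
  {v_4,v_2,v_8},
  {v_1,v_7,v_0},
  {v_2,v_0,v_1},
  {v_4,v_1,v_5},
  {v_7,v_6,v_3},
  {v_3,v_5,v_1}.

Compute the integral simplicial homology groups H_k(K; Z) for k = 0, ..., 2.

Order the vertices as v_0 < v_1 < v_2 < v_3 < v_4 < v_5 < v_6 < v_7 < v_8. Listing each simplex with vertices in this order, K has dimension 2 with simplices:

  0-simplices (9): [v_0], [v_1], [v_2], [v_3], [v_4], [v_5], [v_6], [v_7], [v_8]
  1-simplices (27): (27 of them)
  2-simplices (18): (18 of them)

giving chain groups C_0 ≅ Z^9, C_1 ≅ Z^27, C_2 ≅ Z^18.

The boundary map ∂_1: C_1 → C_0 is given by ∂[p,q] = [q] − [p].
As a 9×27 matrix over Z this has rank 8, with invariant factors (1,1,1,1,1,1,1,1).

Boundary ∂_2: C_2 → C_1 sends each 2-simplex [p,q,r] to [q,r] − [p,r] + [p,q]. For instance
  ∂[v_2,v_4,v_6] = [v_4,v_6] − [v_2,v_6] + [v_2,v_4],
  ∂[v_1,v_2,v_3] = [v_2,v_3] − [v_1,v_3] + [v_1,v_2].
As a 27×18 matrix over Z this has rank 17, with invariant factors (1,1,1,1,1,1,1,1,1,1,1,1,1,1,1,1,1).

From H_k ≅ ker(∂_k) / im(∂_{k+1}) we obtain:

  H_0: rank C_0 − rank ∂_1 = 9 − 8 = 1, and the invariant factors of ∂_1 are all 1, so H_0 ≅ Z.
  H_1: rank ker ∂_1 − rank ∂_2 = (27 − 8) − 17 = 2, and the invariant factors of ∂_2 are all 1, so H_1 ≅ Z^2.
  H_2: rank ker ∂_2 − rank ∂_3 = (18 − 17) − 0 = 1, and there is no ∂_3, so H_2 ≅ Z.

As a check, the Euler characteristic is 9 − 27 + 18 = 0, which agrees with 1 − 2 + 1 = 0.
(K is a triangulation of the torus T^2.)

H_0 ≅ Z,  H_1 ≅ Z^2,  H_2 ≅ Z.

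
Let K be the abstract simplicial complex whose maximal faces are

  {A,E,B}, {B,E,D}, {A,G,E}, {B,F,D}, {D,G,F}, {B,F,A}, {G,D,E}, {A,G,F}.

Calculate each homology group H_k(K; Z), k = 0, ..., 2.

Order the vertices as A < B < D < E < F < G. Listing each simplex with vertices in this order, K has dimension 2 with simplices:

  0-simplices (6): A, B, D, E, F, G
  1-simplices (12): AB, AE, AF, AG, BD, BE, BF, DE, DF, DG, EG, FG
  2-simplices (8): ABE, ABF, AEG, AFG, BDE, BDF, DEG, DFG

giving chain groups C_0 ≅ Z^6, C_1 ≅ Z^12, C_2 ≅ Z^8.

Boundary ∂_1: C_1 → C_0 sends each edge [p,q] (with p < q) to q − p.
As a 6×12 matrix over Z this has rank 5, with invariant factors (1,1,1,1,1).

Boundary ∂_2: C_2 → C_1 acts by ∂[p,q,r] = [q,r] − [p,r] + [p,q]. For instance
  ∂AFG = FG − AG + AF,
  ∂BDE = DE − BE + BD.
As a 12×8 matrix over Z this has rank 7, with invariant factors (1,1,1,1,1,1,1).

Now H_k = ker ∂_k / im ∂_{k+1}, so:

  H_0: rank C_0 − rank ∂_1 = 6 − 5 = 1, and the invariant factors of ∂_1 are all 1, so H_0 = Z.
  H_1: rank ker ∂_1 − rank ∂_2 = (12 − 5) − 7 = 0, and the invariant factors of ∂_2 are all 1, so H_1 = 0.
  H_2: rank ker ∂_2 − rank ∂_3 = (8 − 7) − 0 = 1, and there is no ∂_3, so H_2 = Z.

(K is a triangulation of the 2-sphere S^2.)

H_0 ≅ Z,  H_1 = 0,  H_2 ≅ Z.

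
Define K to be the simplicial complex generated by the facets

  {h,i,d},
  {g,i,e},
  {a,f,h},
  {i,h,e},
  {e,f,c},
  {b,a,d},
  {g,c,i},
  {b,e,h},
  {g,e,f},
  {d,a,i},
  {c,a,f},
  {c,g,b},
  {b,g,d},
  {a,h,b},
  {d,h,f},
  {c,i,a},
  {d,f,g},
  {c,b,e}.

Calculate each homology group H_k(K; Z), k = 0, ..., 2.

H_0 = Z,  H_1 = Z ⊕ Z/2Z,  H_2 = 0.

K has 9 vertices, 27 edges, 18 triangles.
rank ∂_0 = 0, rank ∂_1 = 8 ⇒ b_0 = 9 − 0 − 8 = 1; all invariant factors of ∂_1 are 1 so no torsion. So H_0 ≅ Z.
rank ∂_1 = 8, rank ∂_2 = 18 ⇒ b_1 = 27 − 8 − 18 = 1; ∂_2 has invariant factor(s) [2] giving torsion. So H_1 ≅ Z ⊕ Z/2Z.
rank ∂_2 = 18, rank ∂_3 = 0 ⇒ b_2 = 18 − 18 − 0 = 0. So H_2 ≅ 0.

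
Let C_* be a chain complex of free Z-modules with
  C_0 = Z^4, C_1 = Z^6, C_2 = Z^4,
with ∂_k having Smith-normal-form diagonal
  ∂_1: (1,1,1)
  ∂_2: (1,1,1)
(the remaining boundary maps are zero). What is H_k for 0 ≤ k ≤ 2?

H_0 = Z,  H_1 = 0,  H_2 = Z.

H_0: b_0 = 4 − 0 − 3 = 1; torsion from ∂_1 factors > 1: none. So H_0 = Z.
H_1: b_1 = 6 − 3 − 3 = 0; torsion from ∂_2 factors > 1: none. So H_1 = 0.
H_2: b_2 = 4 − 3 − 0 = 1; torsion from ∂_3 factors > 1: none. So H_2 = Z.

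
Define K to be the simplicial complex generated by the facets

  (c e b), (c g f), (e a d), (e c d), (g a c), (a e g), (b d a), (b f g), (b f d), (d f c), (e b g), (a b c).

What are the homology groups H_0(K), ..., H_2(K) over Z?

H_0 ≅ Z,  H_1 ≅ Z/2,  H_2 = 0.

Fix the vertex order a < b < c < d < e < f < g and write every simplex with vertices in increasing order. Then dim K = 2 and the simplices of K are:

  0-simplices (7): a, b, c, d, e, f, g
  1-simplices (18): ab, ac, ad, ae, ag, bc, bd, be, bf, bg, cd, ce, cf, cg, de, df, eg, fg
  2-simplices (12): abc, abd, acg, ade, aeg, bce, bdf, beg, bfg, cde, cdf, cfg

Hence C_0 ≅ Z^7, C_1 ≅ Z^18, C_2 ≅ Z^12.

The boundary map ∂_1: C_1 → C_0 is given by ∂[p,q] = [q] − [p].
This gives a 7×18 integer matrix of rank 6; reducing to Smith normal form yields diagonal entries (1,1,1,1,1,1).

∂_2: C_2 → C_1 maps a triangle to the signed sum of its edges. For instance
  ∂ade = de − ae + ad,
  ∂acg = cg − ag + ac.
The resulting 18×12 matrix has rank 12, and its Smith normal form has invariant factors (1,1,1,1,1,1,1,1,1,1,1,2).

Computing H_k = (kernel of ∂_k) / (image of ∂_{k+1}):

  H_0: rank C_0 − rank ∂_1 = 7 − 6 = 1, and the invariant factors of ∂_1 are all 1, so H_0 = Z.
  H_1: rank ker ∂_1 − rank ∂_2 = (18 − 6) − 12 = 0, and ∂_2 has invariant factor 2 > 1, so H_1 = Z/2.
  H_2: rank ker ∂_2 − rank ∂_3 = (12 − 12) − 0 = 0, and there is no ∂_3, so H_2 = 0.

As a check, the Euler characteristic is 7 − 18 + 12 = 1, which agrees with 1 − 0 + 0 = 1.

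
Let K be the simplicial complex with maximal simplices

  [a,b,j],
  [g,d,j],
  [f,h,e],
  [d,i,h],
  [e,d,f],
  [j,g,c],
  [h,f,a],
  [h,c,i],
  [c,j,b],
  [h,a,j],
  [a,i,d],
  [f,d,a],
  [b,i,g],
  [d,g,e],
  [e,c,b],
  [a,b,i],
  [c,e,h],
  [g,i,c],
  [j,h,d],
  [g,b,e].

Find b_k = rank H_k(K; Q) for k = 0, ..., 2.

b_0 = 1, b_1 = 1, b_2 = 0.

K has 10 vertices, 30 edges, 20 triangles.
rank ∂_0 = 0, rank ∂_1 = 9 ⇒ b_0 = 10 − 0 − 9 = 1; all invariant factors of ∂_1 are 1 so no torsion. So H_0 ≅ Z.
rank ∂_1 = 9, rank ∂_2 = 20 ⇒ b_1 = 30 − 9 − 20 = 1; ∂_2 has invariant factor(s) [2] giving torsion. So H_1 ≅ Z ⊕ Z/2.
rank ∂_2 = 20, rank ∂_3 = 0 ⇒ b_2 = 20 − 20 − 0 = 0. So H_2 ≅ 0.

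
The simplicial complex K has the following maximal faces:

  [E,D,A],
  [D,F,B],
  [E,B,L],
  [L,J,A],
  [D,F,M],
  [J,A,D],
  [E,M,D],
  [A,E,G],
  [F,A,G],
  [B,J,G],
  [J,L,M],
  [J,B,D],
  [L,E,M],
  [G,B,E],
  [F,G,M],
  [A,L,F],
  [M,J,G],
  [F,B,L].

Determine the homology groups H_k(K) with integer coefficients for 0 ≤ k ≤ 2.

Fix the vertex order A < B < D < E < F < G < J < L < M and write every simplex with vertices in increasing order. Then dim K = 2 and the simplices of K are:

  0-simplices (9): A, B, D, E, F, G, J, L, M
  1-simplices (27): AD, AE, AF, AG, AJ, AL, BD, BE, BF, BG, BJ, BL, DE, DF, DJ, DM, EG, EL, EM, FG, FL, FM, GJ, GM, JL, JM, LM
  2-simplices (18): ADE, ADJ, AEG, AFG, AFL, AJL, BDF, BDJ, BEG, BEL, BFL, BGJ, DEM, DFM, ELM, FGM, GJM, JLM

Hence C_0 ≅ Z^9, C_1 ≅ Z^27, C_2 ≅ Z^18.

The boundary map ∂_1: C_1 → C_0 maps an edge to its endpoints' difference, ∂[p,q] = q − p. For instance
  ∂AJ = J − A.
As a 9×27 matrix over Z this has rank 8, with invariant factors (1,1,1,1,1,1,1,1).

∂_2: C_2 → C_1 maps a triangle to the signed sum of its edges. For instance
  ∂BEL = EL − BL + BE,
  ∂ELM = LM − EM + EL.
The resulting 27×18 matrix has rank 17, and its Smith normal form has invariant factors (1,1,1,1,1,1,1,1,1,1,1,1,1,1,1,1,1).

Now H_k = ker ∂_k / im ∂_{k+1}, so:

  H_0: rank C_0 − rank ∂_1 = 9 − 8 = 1, and the invariant factors of ∂_1 are all 1, so H_0 = Z.
  H_1: rank ker ∂_1 − rank ∂_2 = (27 − 8) − 17 = 2, and the invariant factors of ∂_2 are all 1, so H_1 = Z^2.
  H_2: rank ker ∂_2 − rank ∂_3 = (18 − 17) − 0 = 1, and there is no ∂_3, so H_2 = Z.

H_0 ≅ Z,  H_1 ≅ Z^2,  H_2 ≅ Z.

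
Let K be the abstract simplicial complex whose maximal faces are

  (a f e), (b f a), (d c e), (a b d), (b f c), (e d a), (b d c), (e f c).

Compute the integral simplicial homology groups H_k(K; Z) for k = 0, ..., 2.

Take the total order a < b < c < d < e < f on the vertex set. Then K (dimension 2) consists of the simplices:

  0-simplices (6): a, b, c, d, e, f
  1-simplices (12): ab, ad, ae, af, bc, bd, bf, cd, ce, cf, de, ef
  2-simplices (8): abd, abf, ade, aef, bcd, bcf, cde, cef

Hence C_0 ≅ Z^6, C_1 ≅ Z^12, C_2 ≅ Z^8.

The boundary map ∂_1: C_1 → C_0 sends each edge [p,q] (with p < q) to q − p.
The 6×12 boundary matrix has rank 5 and Smith normal form diag(1,1,1,1,1).

∂_2: C_2 → C_1 sends each 2-simplex [p,q,r] to [q,r] − [p,r] + [p,q]. For instance
  ∂abd = bd − ad + ab,
  ∂ade = de − ae + ad.
The 12×8 boundary matrix has rank 7 and Smith normal form diag(1,1,1,1,1,1,1).

Reading off H_k = ker ∂_k / im ∂_{k+1}:

  H_0: rank C_0 − rank ∂_1 = 6 − 5 = 1, and the invariant factors of ∂_1 are all 1, so H_0 ≅ Z.
  H_1: rank ker ∂_1 − rank ∂_2 = (12 − 5) − 7 = 0, and the invariant factors of ∂_2 are all 1, so H_1 ≅ 0.
  H_2: rank ker ∂_2 − rank ∂_3 = (8 − 7) − 0 = 1, and there is no ∂_3, so H_2 ≅ Z.

H_0 ≅ Z,  H_1 = 0,  H_2 ≅ Z.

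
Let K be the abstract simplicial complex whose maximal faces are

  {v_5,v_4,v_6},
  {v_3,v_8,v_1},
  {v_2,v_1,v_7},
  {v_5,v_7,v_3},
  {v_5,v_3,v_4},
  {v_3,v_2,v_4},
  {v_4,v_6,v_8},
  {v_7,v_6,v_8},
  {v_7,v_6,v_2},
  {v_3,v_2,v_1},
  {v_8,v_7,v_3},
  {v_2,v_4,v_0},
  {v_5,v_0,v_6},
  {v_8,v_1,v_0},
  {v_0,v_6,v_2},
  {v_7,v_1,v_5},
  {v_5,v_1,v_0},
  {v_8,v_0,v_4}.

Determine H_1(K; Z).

K has 9 vertices, 27 edges, 18 triangles.
rank ∂_1 = 8, rank ∂_2 = 18 ⇒ b_1 = 27 − 8 − 18 = 1; ∂_2 has invariant factor(s) [2] giving torsion. So H_1 ≅ Z ⊕ Z_2.

H_1 ≅ Z ⊕ Z_2.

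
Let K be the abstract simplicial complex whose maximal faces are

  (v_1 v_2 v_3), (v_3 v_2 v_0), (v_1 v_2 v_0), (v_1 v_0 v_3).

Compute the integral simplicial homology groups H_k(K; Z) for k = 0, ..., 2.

H_0 ≅ Z,  H_1 = 0,  H_2 ≅ Z.

Take the total order v_0 < v_1 < v_2 < v_3 on the vertex set. Then K (dimension 2) consists of the simplices:

  0-simplices (4): [v_0], [v_1], [v_2], [v_3]
  1-simplices (6): [v_0,v_1], [v_0,v_2], [v_0,v_3], [v_1,v_2], [v_1,v_3], [v_2,v_3]
  2-simplices (4): [v_0,v_1,v_2], [v_0,v_1,v_3], [v_0,v_2,v_3], [v_1,v_2,v_3]

giving chain groups C_0 ≅ Z^4, C_1 ≅ Z^6, C_2 ≅ Z^4.

Boundary ∂_1: C_1 → C_0 is given by ∂[p,q] = [q] − [p]. For instance
  ∂[v_0,v_2] = [v_2] − [v_0].
The 4×6 boundary matrix has rank 3 and Smith normal form diag(1,1,1).

∂_2: C_2 → C_1 maps a triangle to the signed sum of its edges. For instance
  ∂[v_1,v_2,v_3] = [v_2,v_3] − [v_1,v_3] + [v_1,v_2],
  ∂[v_0,v_1,v_2] = [v_1,v_2] − [v_0,v_2] + [v_0,v_1].
As a 6×4 matrix over Z this has rank 3, with invariant factors (1,1,1).

Computing H_k = (kernel of ∂_k) / (image of ∂_{k+1}):

  H_0: rank C_0 − rank ∂_1 = 4 − 3 = 1, and the invariant factors of ∂_1 are all 1, so H_0 ≅ Z.
  H_1: rank ker ∂_1 − rank ∂_2 = (6 − 3) − 3 = 0, and the invariant factors of ∂_2 are all 1, so H_1 ≅ 0.
  H_2: rank ker ∂_2 − rank ∂_3 = (4 − 3) − 0 = 1, and there is no ∂_3, so H_2 ≅ Z.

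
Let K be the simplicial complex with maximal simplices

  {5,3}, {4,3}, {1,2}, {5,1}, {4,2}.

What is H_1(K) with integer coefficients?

H_1 = Z.

Fix the vertex order 1 < 2 < 3 < 4 < 5 and write every simplex with vertices in increasing order. Then dim K = 1 and the simplices of K are:

  0-simplices (5): [1], [2], [3], [4], [5]
  1-simplices (5): [1,2], [1,5], [2,4], [3,4], [3,5]

Hence C_0 ≅ Z^5, C_1 ≅ Z^5.

Boundary ∂_1: C_1 → C_0 maps an edge to its endpoints' difference, ∂[p,q] = q − p.
As a 5×5 matrix over Z this has rank 4, with invariant factors (1,1,1,1).

Now H_k = ker ∂_k / im ∂_{k+1}, so:

  H_1: rank ker ∂_1 − rank ∂_2 = (5 − 4) − 0 = 1, and there is no ∂_2, so H_1 ≅ Z.

(K is a triangulation of the circle S^1.)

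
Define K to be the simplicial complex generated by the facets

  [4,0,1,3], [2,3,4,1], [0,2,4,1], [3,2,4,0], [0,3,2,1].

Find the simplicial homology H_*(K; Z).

H_0 = Z,  H_1 = 0,  H_2 = 0,  H_3 = Z.

Fix the vertex order 0 < 1 < 2 < 3 < 4 and write every simplex with vertices in increasing order. Then dim K = 3 and the simplices of K are:

  0-simplices (5): [0], [1], [2], [3], [4]
  1-simplices (10): [0,1], [0,2], [0,3], [0,4], [1,2], [1,3], [1,4], [2,3], [2,4], [3,4]
  2-simplices (10): [0,1,2], [0,1,3], [0,1,4], [0,2,3], [0,2,4], [0,3,4], [1,2,3], [1,2,4], [1,3,4], [2,3,4]
  3-simplices (5): [0,1,2,3], [0,1,2,4], [0,1,3,4], [0,2,3,4], [1,2,3,4]

giving chain groups C_0 ≅ Z^5, C_1 ≅ Z^10, C_2 ≅ Z^10, C_3 ≅ Z^5.

The boundary map ∂_1: C_1 → C_0 sends each edge [p,q] (with p < q) to q − p. For instance
  ∂[1,2] = [2] − [1].
As a 5×10 matrix over Z this has rank 4, with invariant factors (1,1,1,1).

The boundary map ∂_2: C_2 → C_1 maps a triangle to the signed sum of its edges. For instance
  ∂[1,2,3] = [2,3] − [1,3] + [1,2],
  ∂[0,3,4] = [3,4] − [0,4] + [0,3].
As a 10×10 matrix over Z this has rank 6, with invariant factors (1,1,1,1,1,1).

∂_3: C_3 → C_2 sends each 3-simplex σ to the alternating sum Σ_i (−1)^i (σ with its i-th vertex removed). For instance
  ∂[0,2,3,4] = [2,3,4] − [0,3,4] + [0,2,4] − [0,2,3],
  ∂[0,1,2,4] = [1,2,4] − [0,2,4] + [0,1,4] − [0,1,2].
The resulting 10×5 matrix has rank 4, and its Smith normal form has invariant factors (1,1,1,1).

Now H_k = ker ∂_k / im ∂_{k+1}, so:

  H_0: rank C_0 − rank ∂_1 = 5 − 4 = 1, and the invariant factors of ∂_1 are all 1, so H_0 = Z.
  H_1: rank ker ∂_1 − rank ∂_2 = (10 − 4) − 6 = 0, and the invariant factors of ∂_2 are all 1, so H_1 = 0.
  H_2: rank ker ∂_2 − rank ∂_3 = (10 − 6) − 4 = 0, and the invariant factors of ∂_3 are all 1, so H_2 = 0.
  H_3: rank ker ∂_3 − rank ∂_4 = (5 − 4) − 0 = 1, and there is no ∂_4, so H_3 = Z.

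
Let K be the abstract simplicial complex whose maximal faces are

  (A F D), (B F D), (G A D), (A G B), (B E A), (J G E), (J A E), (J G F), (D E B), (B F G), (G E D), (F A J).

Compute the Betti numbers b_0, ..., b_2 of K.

b_0 = 1, b_1 = 0, b_2 = 0.

K has 7 vertices, 18 edges, 12 triangles.
rank ∂_0 = 0, rank ∂_1 = 6 ⇒ b_0 = 7 − 0 − 6 = 1; all invariant factors of ∂_1 are 1 so no torsion. So H_0 ≅ Z.
rank ∂_1 = 6, rank ∂_2 = 12 ⇒ b_1 = 18 − 6 − 12 = 0; ∂_2 has invariant factor(s) [2] giving torsion. So H_1 ≅ Z/2Z.
rank ∂_2 = 12, rank ∂_3 = 0 ⇒ b_2 = 12 − 12 − 0 = 0. So H_2 ≅ 0.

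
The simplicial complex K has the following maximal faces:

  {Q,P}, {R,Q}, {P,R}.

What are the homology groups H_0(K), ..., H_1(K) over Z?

We work with the vertex ordering P < Q < R. The simplices of K, each written with vertices in increasing order, are:

  0-simplices (3): P, Q, R
  1-simplices (3): PQ, PR, QR

giving chain groups C_0 ≅ Z^3, C_1 ≅ Z^3.

∂_1: C_1 → C_0 maps an edge to its endpoints' difference, ∂[p,q] = q − p. For instance
  ∂QR = R − Q.
As a 3×3 matrix over Z this has rank 2, with invariant factors (1,1).

Now H_k = ker ∂_k / im ∂_{k+1}, so:

  H_0: rank C_0 − rank ∂_1 = 3 − 2 = 1, and the invariant factors of ∂_1 are all 1, so H_0 ≅ Z.
  H_1: rank ker ∂_1 − rank ∂_2 = (3 − 2) − 0 = 1, and there is no ∂_2, so H_1 ≅ Z.

As a check, the Euler characteristic is 3 − 3 = 0, which agrees with 1 − 1 = 0.
(K is a triangulation of the circle S^1.)

H_0 = Z,  H_1 = Z.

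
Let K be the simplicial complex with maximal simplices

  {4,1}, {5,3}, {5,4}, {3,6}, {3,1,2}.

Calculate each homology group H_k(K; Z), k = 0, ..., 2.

H_0 = Z,  H_1 = Z,  H_2 = 0.

Take the total order 1 < 2 < 3 < 4 < 5 < 6 on the vertex set. Then K (dimension 2) consists of the simplices:

  0-simplices (6): [1], [2], [3], [4], [5], [6]
  1-simplices (7): [1,2], [1,3], [1,4], [2,3], [3,5], [3,6], [4,5]
  2-simplices (1): [1,2,3]

so the chain groups are C_0 ≅ Z^6, C_1 ≅ Z^7, C_2 ≅ Z^1.

The boundary map ∂_1: C_1 → C_0 is given by ∂[p,q] = [q] − [p].
The resulting 6×7 matrix has rank 5, and its Smith normal form has invariant factors (1,1,1,1,1).

Boundary ∂_2: C_2 → C_1 sends each 2-simplex [p,q,r] to [q,r] − [p,r] + [p,q]. For instance
  ∂[1,2,3] = [2,3] − [1,3] + [1,2].
The 7×1 boundary matrix has rank 1 and Smith normal form diag(1).

From H_k ≅ ker(∂_k) / im(∂_{k+1}) we obtain:

  H_0: rank C_0 − rank ∂_1 = 6 − 5 = 1, and the invariant factors of ∂_1 are all 1, so H_0 = Z.
  H_1: rank ker ∂_1 − rank ∂_2 = (7 − 5) − 1 = 1, and the invariant factors of ∂_2 are all 1, so H_1 = Z.
  H_2: rank ker ∂_2 − rank ∂_3 = (1 − 1) − 0 = 0, and there is no ∂_3, so H_2 = 0.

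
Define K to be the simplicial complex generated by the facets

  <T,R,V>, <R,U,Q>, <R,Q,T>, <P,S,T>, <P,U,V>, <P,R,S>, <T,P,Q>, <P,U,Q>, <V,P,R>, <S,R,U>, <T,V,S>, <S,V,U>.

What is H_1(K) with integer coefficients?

H_1 = Z/2Z.

We work with the vertex ordering P < Q < R < S < T < U < V. The simplices of K, each written with vertices in increasing order, are:

  0-simplices (7): P, Q, R, S, T, U, V
  1-simplices (18): PQ, PR, PS, PT, PU, PV, QR, QT, QU, RS, RT, RU, RV, ST, SU, SV, TV, UV
  2-simplices (12): PQT, PQU, PRS, PRV, PST, PUV, QRT, QRU, RSU, RTV, STV, SUV

so the chain groups are C_0 ≅ Z^7, C_1 ≅ Z^18, C_2 ≅ Z^12.

Boundary ∂_1: C_1 → C_0 maps an edge to its endpoints' difference, ∂[p,q] = q − p. For instance
  ∂RV = V − R.
As a 7×18 matrix over Z this has rank 6, with invariant factors (1,1,1,1,1,1).

∂_2: C_2 → C_1 sends each 2-simplex [p,q,r] to [q,r] − [p,r] + [p,q]. For instance
  ∂PQU = QU − PU + PQ,
  ∂PRV = RV − PV + PR.
This gives a 18×12 integer matrix of rank 12; reducing to Smith normal form yields diagonal entries (1,1,1,1,1,1,1,1,1,1,1,2).

From H_k ≅ ker(∂_k) / im(∂_{k+1}) we obtain:

  H_1: rank ker ∂_1 − rank ∂_2 = (18 − 6) − 12 = 0, and ∂_2 has invariant factor 2 > 1, so H_1 ≅ Z/2Z.

(K is a triangulation of the real projective plane RP^2.)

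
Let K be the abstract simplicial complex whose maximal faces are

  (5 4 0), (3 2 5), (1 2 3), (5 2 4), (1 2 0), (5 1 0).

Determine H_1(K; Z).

K has 6 vertices, 12 edges, 6 triangles.
rank ∂_1 = 5, rank ∂_2 = 6 ⇒ b_1 = 12 − 5 − 6 = 1; all invariant factors of ∂_2 are 1 so no torsion. So H_1 ≅ Z.

H_1 = Z.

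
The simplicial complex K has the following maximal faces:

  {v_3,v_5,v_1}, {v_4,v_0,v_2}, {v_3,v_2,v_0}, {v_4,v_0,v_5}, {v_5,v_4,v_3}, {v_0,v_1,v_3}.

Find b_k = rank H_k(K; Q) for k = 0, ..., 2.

K has 6 vertices, 12 edges, 6 triangles.
rank ∂_0 = 0, rank ∂_1 = 5 ⇒ b_0 = 6 − 0 − 5 = 1; all invariant factors of ∂_1 are 1 so no torsion. So H_0 ≅ Z.
rank ∂_1 = 5, rank ∂_2 = 6 ⇒ b_1 = 12 − 5 − 6 = 1; all invariant factors of ∂_2 are 1 so no torsion. So H_1 ≅ Z.
rank ∂_2 = 6, rank ∂_3 = 0 ⇒ b_2 = 6 − 6 − 0 = 0. So H_2 ≅ 0.

b_0 = 1, b_1 = 1, b_2 = 0.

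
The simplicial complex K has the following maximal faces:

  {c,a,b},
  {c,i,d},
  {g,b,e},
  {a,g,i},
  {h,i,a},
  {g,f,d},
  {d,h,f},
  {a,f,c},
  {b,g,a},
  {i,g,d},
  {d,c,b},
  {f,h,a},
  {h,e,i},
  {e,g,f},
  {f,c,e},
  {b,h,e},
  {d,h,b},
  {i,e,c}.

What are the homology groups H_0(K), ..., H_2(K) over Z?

H_0 = Z,  H_1 = Z^2,  H_2 = Z.

We work with the vertex ordering a < b < c < d < e < f < g < h < i. The simplices of K, each written with vertices in increasing order, are:

  0-simplices (9): a, b, c, d, e, f, g, h, i
  1-simplices (27): ab, ac, af, ag, ah, ai, bc, bd, be, bg, bh, cd, ce, cf, ci, df, dg, dh, di, ef, eg, eh, ei, fg, fh, gi, hi
  2-simplices (18): abc, abg, acf, afh, agi, ahi, bcd, bdh, beg, beh, cdi, cef, cei, dfg, dfh, dgi, efg, ehi

so the chain groups are C_0 ≅ Z^9, C_1 ≅ Z^27, C_2 ≅ Z^18.

Boundary ∂_1: C_1 → C_0 maps an edge to its endpoints' difference, ∂[p,q] = q − p.
This gives a 9×27 integer matrix of rank 8; reducing to Smith normal form yields diagonal entries (1,1,1,1,1,1,1,1).

Boundary ∂_2: C_2 → C_1 acts by ∂[p,q,r] = [q,r] − [p,r] + [p,q]. For instance
  ∂cef = ef − cf + ce,
  ∂acf = cf − af + ac.
The resulting 27×18 matrix has rank 17, and its Smith normal form has invariant factors (1,1,1,1,1,1,1,1,1,1,1,1,1,1,1,1,1).

Computing H_k = (kernel of ∂_k) / (image of ∂_{k+1}):

  H_0: rank C_0 − rank ∂_1 = 9 − 8 = 1, and the invariant factors of ∂_1 are all 1, so H_0 = Z.
  H_1: rank ker ∂_1 − rank ∂_2 = (27 − 8) − 17 = 2, and the invariant factors of ∂_2 are all 1, so H_1 = Z^2.
  H_2: rank ker ∂_2 − rank ∂_3 = (18 − 17) − 0 = 1, and there is no ∂_3, so H_2 = Z.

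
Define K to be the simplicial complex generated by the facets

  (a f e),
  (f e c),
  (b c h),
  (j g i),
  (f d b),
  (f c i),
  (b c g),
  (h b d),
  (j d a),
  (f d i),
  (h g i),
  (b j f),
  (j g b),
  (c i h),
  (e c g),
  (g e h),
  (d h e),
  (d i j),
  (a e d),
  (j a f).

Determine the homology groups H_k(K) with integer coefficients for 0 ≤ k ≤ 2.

H_0 ≅ Z,  H_1 ≅ Z ⊕ Z/2,  H_2 = 0.

K has 10 vertices, 30 edges, 20 triangles.
rank ∂_0 = 0, rank ∂_1 = 9 ⇒ b_0 = 10 − 0 − 9 = 1; all invariant factors of ∂_1 are 1 so no torsion. So H_0 = Z.
rank ∂_1 = 9, rank ∂_2 = 20 ⇒ b_1 = 30 − 9 − 20 = 1; ∂_2 has invariant factor(s) [2] giving torsion. So H_1 = Z ⊕ Z/2.
rank ∂_2 = 20, rank ∂_3 = 0 ⇒ b_2 = 20 − 20 − 0 = 0. So H_2 = 0.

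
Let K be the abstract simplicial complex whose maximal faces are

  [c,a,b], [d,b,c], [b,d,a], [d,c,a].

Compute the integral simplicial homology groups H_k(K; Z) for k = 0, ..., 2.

Take the total order a < b < c < d on the vertex set. Then K (dimension 2) consists of the simplices:

  0-simplices (4): a, b, c, d
  1-simplices (6): ab, ac, ad, bc, bd, cd
  2-simplices (4): abc, abd, acd, bcd

so the chain groups are C_0 ≅ Z^4, C_1 ≅ Z^6, C_2 ≅ Z^4.

The boundary map ∂_1: C_1 → C_0 is given by ∂[p,q] = [q] − [p]. For instance
  ∂ac = c − a.
The 4×6 boundary matrix has rank 3 and Smith normal form diag(1,1,1).

The boundary map ∂_2: C_2 → C_1 sends each 2-simplex [p,q,r] to [q,r] − [p,r] + [p,q]. For instance
  ∂acd = cd − ad + ac,
  ∂bcd = cd − bd + bc.
This gives a 6×4 integer matrix of rank 3; reducing to Smith normal form yields diagonal entries (1,1,1).

From H_k ≅ ker(∂_k) / im(∂_{k+1}) we obtain:

  H_0: rank C_0 − rank ∂_1 = 4 − 3 = 1, and the invariant factors of ∂_1 are all 1, so H_0 = Z.
  H_1: rank ker ∂_1 − rank ∂_2 = (6 − 3) − 3 = 0, and the invariant factors of ∂_2 are all 1, so H_1 = 0.
  H_2: rank ker ∂_2 − rank ∂_3 = (4 − 3) − 0 = 1, and there is no ∂_3, so H_2 = Z.

H_0 = Z,  H_1 = 0,  H_2 = Z.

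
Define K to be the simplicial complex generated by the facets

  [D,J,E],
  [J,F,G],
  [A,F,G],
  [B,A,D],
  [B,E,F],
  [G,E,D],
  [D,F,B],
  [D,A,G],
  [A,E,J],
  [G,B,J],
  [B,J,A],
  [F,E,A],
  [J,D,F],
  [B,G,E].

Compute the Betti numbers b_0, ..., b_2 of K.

b_0 = 1, b_1 = 2, b_2 = 1.

Take the total order A < B < D < E < F < G < J on the vertex set. Then K (dimension 2) consists of the simplices:

  0-simplices (7): A, B, D, E, F, G, J
  1-simplices (21): AB, AD, AE, AF, AG, AJ, BD, BE, BF, BG, BJ, DE, DF, DG, DJ, EF, EG, EJ, FG, FJ, GJ
  2-simplices (14): ABD, ABJ, ADG, AEF, AEJ, AFG, BDF, BEF, BEG, BGJ, DEG, DEJ, DFJ, FGJ

Hence C_0 ≅ Z^7, C_1 ≅ Z^21, C_2 ≅ Z^14.

The boundary map ∂_1: C_1 → C_0 maps an edge to its endpoints' difference, ∂[p,q] = q − p.
As a 7×21 matrix over Z this has rank 6, with invariant factors (1,1,1,1,1,1).

Boundary ∂_2: C_2 → C_1 sends each 2-simplex [p,q,r] to [q,r] − [p,r] + [p,q]. For instance
  ∂ABD = BD − AD + AB,
  ∂DEG = EG − DG + DE.
The resulting 21×14 matrix has rank 13, and its Smith normal form has invariant factors (1,1,1,1,1,1,1,1,1,1,1,1,1).

Reading off H_k = ker ∂_k / im ∂_{k+1}:

  H_0: rank C_0 − rank ∂_1 = 7 − 6 = 1, and the invariant factors of ∂_1 are all 1, so H_0 ≅ Z.
  H_1: rank ker ∂_1 − rank ∂_2 = (21 − 6) − 13 = 2, and the invariant factors of ∂_2 are all 1, so H_1 ≅ Z^2.
  H_2: rank ker ∂_2 − rank ∂_3 = (14 − 13) − 0 = 1, and there is no ∂_3, so H_2 ≅ Z.

Hence the Betti numbers are b_0 = 1, b_1 = 2, b_2 = 1.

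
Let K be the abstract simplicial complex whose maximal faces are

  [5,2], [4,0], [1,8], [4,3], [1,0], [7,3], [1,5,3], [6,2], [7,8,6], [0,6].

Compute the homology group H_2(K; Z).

H_2 ≅ 0.

Fix the vertex order 0 < 1 < 2 < 3 < 4 < 5 < 6 < 7 < 8 and write every simplex with vertices in increasing order. Then dim K = 2 and the simplices of K are:

  0-simplices (9): [0], [1], [2], [3], [4], [5], [6], [7], [8]
  1-simplices (14): [0,1], [0,4], [0,6], [1,3], [1,5], [1,8], [2,5], [2,6], [3,4], [3,5], [3,7], [6,7], [6,8], [7,8]
  2-simplices (2): [1,3,5], [6,7,8]

Hence C_0 ≅ Z^9, C_1 ≅ Z^14, C_2 ≅ Z^2.

The boundary map ∂_1: C_1 → C_0 sends each edge [p,q] (with p < q) to q − p.
This gives a 9×14 integer matrix of rank 8; reducing to Smith normal form yields diagonal entries (1,1,1,1,1,1,1,1).

∂_2: C_2 → C_1 maps a triangle to the signed sum of its edges. For instance
  ∂[6,7,8] = [7,8] − [6,8] + [6,7],
  ∂[1,3,5] = [3,5] − [1,5] + [1,3].
The resulting 14×2 matrix has rank 2, and its Smith normal form has invariant factors (1,1).

Reading off H_k = ker ∂_k / im ∂_{k+1}:

  H_2: rank ker ∂_2 − rank ∂_3 = (2 − 2) − 0 = 0, and there is no ∂_3, so H_2 ≅ 0.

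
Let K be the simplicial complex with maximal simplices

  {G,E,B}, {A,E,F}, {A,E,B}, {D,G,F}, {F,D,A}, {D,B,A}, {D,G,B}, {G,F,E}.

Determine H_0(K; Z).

H_0 ≅ Z.

Fix the vertex order A < B < D < E < F < G and write every simplex with vertices in increasing order. Then dim K = 2 and the simplices of K are:

  0-simplices (6): A, B, D, E, F, G
  1-simplices (12): AB, AD, AE, AF, BD, BE, BG, DF, DG, EF, EG, FG
  2-simplices (8): ABD, ABE, ADF, AEF, BDG, BEG, DFG, EFG

so the chain groups are C_0 ≅ Z^6, C_1 ≅ Z^12, C_2 ≅ Z^8.

Boundary ∂_1: C_1 → C_0 sends each edge [p,q] (with p < q) to q − p. For instance
  ∂DG = G − D.
The resulting 6×12 matrix has rank 5, and its Smith normal form has invariant factors (1,1,1,1,1).

The boundary map ∂_2: C_2 → C_1 sends each 2-simplex [p,q,r] to [q,r] − [p,r] + [p,q]. For instance
  ∂BDG = DG − BG + BD,
  ∂BEG = EG − BG + BE.
The 12×8 boundary matrix has rank 7 and Smith normal form diag(1,1,1,1,1,1,1).

Computing H_k = (kernel of ∂_k) / (image of ∂_{k+1}):

  H_0: rank C_0 − rank ∂_1 = 6 − 5 = 1, and the invariant factors of ∂_1 are all 1, so H_0 ≅ Z.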